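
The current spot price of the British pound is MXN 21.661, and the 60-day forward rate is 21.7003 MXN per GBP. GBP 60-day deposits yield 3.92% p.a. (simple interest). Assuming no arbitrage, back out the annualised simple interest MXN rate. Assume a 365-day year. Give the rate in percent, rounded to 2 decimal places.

T = 60/365 years.
CIP gives F = S · g_MXN/g_GBP, so g_MXN/g_GBP = 21.7003/21.661 = 1.0018143.
GBP growth factor: 1 + 0.0392×60/365 = 1.0064438.
So the MXN growth factor = 1.0082698.
r = (1.0082698 − 1)/(60/365) = 0.050308 → 5.03%.

5.03%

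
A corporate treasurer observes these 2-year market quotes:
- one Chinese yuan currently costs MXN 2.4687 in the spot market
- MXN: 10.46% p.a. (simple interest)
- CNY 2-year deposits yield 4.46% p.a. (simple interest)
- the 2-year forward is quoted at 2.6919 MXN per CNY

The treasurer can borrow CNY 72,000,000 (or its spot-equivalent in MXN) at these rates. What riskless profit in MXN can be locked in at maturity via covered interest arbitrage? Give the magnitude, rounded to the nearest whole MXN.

T = 2 years.
Route A — deposit CNY, sell forward: 72,000,000 × 1.089200 × 2.6919 = MXN 211,105,258.56.
Route B — convert at spot, deposit MXN: 72,000,000 × 2.4687 × 1.209200 = MXN 214,930,946.88.
The quoted forward undervalues CNY, so borrow CNY, convert to MXN at spot, deposit the MXN at 10.46%, and buy CNY forward at 2.6919 to cover the loan.
Arbitrage profit = |211,105,258.56 − 214,930,946.88| = MXN 3,825,688.

MXN 3,825,688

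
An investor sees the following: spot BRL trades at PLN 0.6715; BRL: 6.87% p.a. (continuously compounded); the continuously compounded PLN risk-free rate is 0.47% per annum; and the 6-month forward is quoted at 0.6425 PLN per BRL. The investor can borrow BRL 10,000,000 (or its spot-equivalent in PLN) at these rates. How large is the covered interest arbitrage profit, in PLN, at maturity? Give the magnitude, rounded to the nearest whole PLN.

PLN 81,266

T = 6/12 years.
Invest the BRL and cover forward: 10,000,000 × 1.034946775 × 0.6425 = PLN 6,649,533.03.
Convert at spot and invest in PLN: 10,000,000 × 0.6715 × 1.002352763 = PLN 6,730,798.80.
The quoted forward undervalues BRL, so borrow BRL, convert to PLN at spot, deposit the PLN at 0.47%, and buy BRL forward at 0.6425 to cover the loan.
Arbitrage profit = |6,649,533.03 − 6,730,798.80| = PLN 81,266.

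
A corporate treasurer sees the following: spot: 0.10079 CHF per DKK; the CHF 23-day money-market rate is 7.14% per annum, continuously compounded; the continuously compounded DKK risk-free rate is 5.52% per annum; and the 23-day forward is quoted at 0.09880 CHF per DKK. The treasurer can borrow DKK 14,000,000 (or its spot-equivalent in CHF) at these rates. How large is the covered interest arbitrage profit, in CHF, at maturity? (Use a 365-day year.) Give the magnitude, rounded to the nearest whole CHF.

CHF 29,403

T = 23/365 years.
Invest the DKK and cover forward: 14,000,000 × 1.003484413 × 0.09880 = CHF 1,388,019.64.
Convert at spot and invest in CHF: 14,000,000 × 0.10079 × 1.004509315 = CHF 1,417,422.91.
The quoted forward undervalues DKK, so borrow DKK, convert to CHF at spot, deposit the CHF at 7.14%, and buy DKK forward at 0.09880 to cover the loan.
Arbitrage profit = |1,388,019.64 − 1,417,422.91| = CHF 29,403.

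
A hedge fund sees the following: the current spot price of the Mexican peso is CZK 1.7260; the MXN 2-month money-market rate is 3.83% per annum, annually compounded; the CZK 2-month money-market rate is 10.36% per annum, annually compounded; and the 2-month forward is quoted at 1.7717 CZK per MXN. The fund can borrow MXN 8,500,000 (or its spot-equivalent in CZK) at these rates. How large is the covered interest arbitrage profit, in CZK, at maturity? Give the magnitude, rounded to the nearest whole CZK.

T = 2/12 years.
Keep in MXN, deliver into the forward: 8,500,000·1.0062837874·1.7717 = CZK 15,154,080.38.
Swap to CZK now, deposit: 8,500,000·1.7260·1.0165653019 = CZK 14,914,029.54.
The quoted forward overvalues MXN, so borrow CZK, buy MXN at spot, deposit the MXN at 3.83%, and sell the proceeds forward at 1.7717.
Profit = 15,154,080.38 − 14,914,029.54 = CZK 240,051.

CZK 240,051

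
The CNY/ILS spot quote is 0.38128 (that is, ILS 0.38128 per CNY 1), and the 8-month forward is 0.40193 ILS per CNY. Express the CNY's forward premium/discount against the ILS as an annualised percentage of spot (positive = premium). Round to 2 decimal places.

T = 8/12 years.
Period premium: (0.40193 − 0.38128)/0.38128 = 0.0541597.
Per annum: 0.0541597 / (8/12) = 0.081240 = 8.12%.

+8.12%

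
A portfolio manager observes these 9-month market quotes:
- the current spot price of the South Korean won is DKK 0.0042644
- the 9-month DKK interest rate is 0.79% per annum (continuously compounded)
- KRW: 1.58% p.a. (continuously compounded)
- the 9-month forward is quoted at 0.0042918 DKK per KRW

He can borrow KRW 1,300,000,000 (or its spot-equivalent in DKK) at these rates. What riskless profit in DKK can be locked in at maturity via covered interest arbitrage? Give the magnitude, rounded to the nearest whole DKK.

T = 9/12 years.
Invest the KRW and cover forward: 1,300,000,000 × 1.011920489 × 0.0042918 = DKK 5,645,848.46.
Convert at spot and invest in DKK: 1,300,000,000 × 0.0042644 × 1.005942588 = DKK 5,576,664.04.
The quoted forward overvalues KRW, so borrow DKK, buy KRW at spot, deposit the KRW at 1.58%, and sell the proceeds forward at 0.0042918.
Profit = 5,645,848.46 − 5,576,664.04 = DKK 69,184.

DKK 69,184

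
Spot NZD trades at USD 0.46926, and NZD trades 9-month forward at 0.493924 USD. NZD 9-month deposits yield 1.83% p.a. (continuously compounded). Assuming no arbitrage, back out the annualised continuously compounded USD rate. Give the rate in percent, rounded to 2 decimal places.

8.66%

T = 9/12 years.
CIP gives F = S · g_USD/g_NZD, so g_USD/g_NZD = 0.493924/0.46926 = 1.0525593.
NZD growth factor: e^(0.0183×9/12) = 1.0138196.
Hence g_USD = 1.0671052.
Take logs: ln 1.0671052 / (9/12) = 0.086599, so 8.66%.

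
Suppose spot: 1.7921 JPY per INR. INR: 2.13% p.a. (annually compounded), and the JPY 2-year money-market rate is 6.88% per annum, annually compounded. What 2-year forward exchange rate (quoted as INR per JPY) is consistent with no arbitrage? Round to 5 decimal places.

0.50951

T = 2 years.
JPY growth factor: (1 + 0.0688)^2 = 1.1423334.
INR growth factor: (1 + 0.0213)^2 = 1.0430537.
Forward (JPY per INR) = 1.7921 × 1.1423334 / 1.0430537 = 1.962675.
Invert for INR per JPY: 1 / 1.962675 = 0.50951.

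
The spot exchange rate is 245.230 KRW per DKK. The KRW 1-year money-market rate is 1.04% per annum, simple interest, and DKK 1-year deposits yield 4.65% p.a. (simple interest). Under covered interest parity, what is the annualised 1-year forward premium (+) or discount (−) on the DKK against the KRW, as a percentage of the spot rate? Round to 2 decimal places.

-3.45%

T = 1 year.
No-arbitrage forward: 245.23 × 1.010400 / 1.046500 = 236.770561 KRW/DKK.
(F − S)/S ÷ T = (236.770561 − 245.23)/245.23/1 = -0.034496 → -3.45%.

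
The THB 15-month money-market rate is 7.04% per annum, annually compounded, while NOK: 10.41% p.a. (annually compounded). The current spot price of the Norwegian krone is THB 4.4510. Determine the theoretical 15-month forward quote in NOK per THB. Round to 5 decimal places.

T = 15/12 years.
THB growth factor: (1 + 0.0704)^(15/12) = 1.0887612.
NOK growth factor: (1 + 0.1041)^(15/12) = 1.1317761.
Forward (THB per NOK) = 4.451 × 1.0887612 / 1.1317761 = 4.281833.
Invert for NOK per THB: 1 / 4.281833 = 0.23354.

0.23354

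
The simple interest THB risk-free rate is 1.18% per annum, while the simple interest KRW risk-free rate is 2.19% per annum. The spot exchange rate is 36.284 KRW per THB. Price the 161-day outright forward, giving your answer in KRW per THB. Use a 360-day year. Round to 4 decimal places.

T = 161/360 years.
Growth of 1 KRW over T: 1 + 0.0219×161/360 = 1.00979417.
Growth of 1 THB over T: 1 + 0.0118×161/360 = 1.00527722.
Forward (KRW per THB) = 36.284 × 1.00979417 / 1.00527722 = 36.447033.

36.4470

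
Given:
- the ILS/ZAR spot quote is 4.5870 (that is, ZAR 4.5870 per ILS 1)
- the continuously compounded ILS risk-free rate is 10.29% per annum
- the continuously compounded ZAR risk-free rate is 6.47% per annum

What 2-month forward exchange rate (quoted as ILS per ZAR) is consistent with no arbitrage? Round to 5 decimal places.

0.21940

T = 2/12 years.
Growth of 1 ZAR over T: e^(0.0647×2/12) = 1.0108417.
ILS growth factor: e^(0.1029×2/12) = 1.0172979.
Forward (ZAR per ILS) = 4.587 × 1.0108417 / 1.0172979 = 4.557889.
Quoted the other way: 1/4.557889 = 0.21940 ILS per ZAR.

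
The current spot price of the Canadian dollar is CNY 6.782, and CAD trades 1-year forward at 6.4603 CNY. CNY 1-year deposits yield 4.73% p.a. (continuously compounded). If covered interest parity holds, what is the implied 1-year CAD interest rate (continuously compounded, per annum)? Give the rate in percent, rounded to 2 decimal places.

T = 1 year.
F/S = 6.4603/6.782 = 0.9525656 = (growth of CNY) / (growth of CAD).
The CNY side grows by e^(0.0473×1) = 1.0484365.
Hence g_CAD = 1.1006449.
r = ln(1.1006449)/1 = 0.095896 → 9.59%.

9.59%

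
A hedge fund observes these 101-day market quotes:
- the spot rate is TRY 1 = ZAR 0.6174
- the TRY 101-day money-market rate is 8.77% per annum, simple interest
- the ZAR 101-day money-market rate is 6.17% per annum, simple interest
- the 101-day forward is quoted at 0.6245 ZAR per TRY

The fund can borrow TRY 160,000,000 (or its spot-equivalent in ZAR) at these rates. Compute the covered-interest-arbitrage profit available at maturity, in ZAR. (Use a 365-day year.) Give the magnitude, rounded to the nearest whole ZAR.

T = 101/365 years.
Keep in TRY, deliver into the forward: 160,000,000·1.0242676712·0.6245 = ZAR 102,344,825.71.
Swap to ZAR now, deposit: 160,000,000·0.6174·1.0170731507 = ZAR 100,470,554.12.
The quoted forward overvalues TRY, so borrow ZAR, buy TRY at spot, deposit the TRY at 8.77%, and sell the proceeds forward at 0.6245.
The gap between the two covered legs is ZAR 1,874,272.

ZAR 1,874,272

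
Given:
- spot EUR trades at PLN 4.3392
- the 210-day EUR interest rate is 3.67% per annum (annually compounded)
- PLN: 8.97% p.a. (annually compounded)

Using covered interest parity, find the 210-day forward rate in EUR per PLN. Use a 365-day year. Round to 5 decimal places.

0.22394

T = 210/365 years.
PLN growth factor: (1 + 0.0897)^(210/365) = 1.050665.
Growth of 1 EUR over T: (1 + 0.0367)^(210/365) = 1.0209533.
Forward (PLN per EUR) = 4.3392 × 1.050665 / 1.0209533 = 4.465479.
Quoted the other way: 1/4.465479 = 0.22394 EUR per PLN.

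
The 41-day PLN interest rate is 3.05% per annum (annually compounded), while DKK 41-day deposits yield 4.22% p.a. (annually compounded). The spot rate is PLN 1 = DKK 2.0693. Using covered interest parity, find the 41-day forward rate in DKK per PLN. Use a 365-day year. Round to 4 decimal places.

2.0719

T = 41/365 years.
DKK accumulates by (1 + 0.0422)^(41/365) = 1.0046538.
PLN growth factor: (1 + 0.0305)^(41/365) = 1.0033805.
So F = 2.0693 × 1.0046538 / 1.0033805 = 2.071926 (DKK/PLN).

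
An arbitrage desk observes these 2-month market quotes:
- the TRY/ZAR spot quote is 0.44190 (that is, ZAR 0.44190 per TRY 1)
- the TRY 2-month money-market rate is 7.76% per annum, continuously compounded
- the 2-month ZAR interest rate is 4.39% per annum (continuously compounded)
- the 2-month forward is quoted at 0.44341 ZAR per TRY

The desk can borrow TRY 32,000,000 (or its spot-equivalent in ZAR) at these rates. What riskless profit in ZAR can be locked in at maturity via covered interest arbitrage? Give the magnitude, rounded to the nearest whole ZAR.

T = 2/12 years.
Invest the TRY and cover forward: 32,000,000 × 1.0130173306 × 0.44341 = ZAR 14,373,824.47.
Convert at spot and invest in ZAR: 32,000,000 × 0.44190 × 1.0073434989 = ZAR 14,244,642.95.
The quoted forward overvalues TRY, so borrow ZAR, buy TRY at spot, deposit the TRY at 7.76%, and sell the proceeds forward at 0.44341.
Arbitrage profit = |14,373,824.47 − 14,244,642.95| = ZAR 129,182.

ZAR 129,182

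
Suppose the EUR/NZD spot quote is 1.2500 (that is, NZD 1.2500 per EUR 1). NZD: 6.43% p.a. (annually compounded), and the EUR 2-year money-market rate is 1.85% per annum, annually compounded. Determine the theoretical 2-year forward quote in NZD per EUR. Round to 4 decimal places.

1.3649

T = 2 years.
NZD growth factor: (1 + 0.0643)^2 = 1.1327345.
EUR accumulates by (1 + 0.0185)^2 = 1.0373423.
Forward (NZD per EUR) = 1.25 × 1.1327345 / 1.0373423 = 1.364948.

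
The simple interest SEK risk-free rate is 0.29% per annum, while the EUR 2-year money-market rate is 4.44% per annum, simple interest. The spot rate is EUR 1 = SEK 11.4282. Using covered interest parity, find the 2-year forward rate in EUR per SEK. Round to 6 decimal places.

T = 2 years.
SEK accumulates by 1 + 0.0029×2 = 1.005800.
Growth of 1 EUR over T: 1 + 0.0444×2 = 1.088800.
Forward (SEK per EUR) = 11.4282 × 1.005800 / 1.088800 = 10.55702.
Quoted the other way: 1/10.55702 = 0.094724 EUR per SEK.

0.094724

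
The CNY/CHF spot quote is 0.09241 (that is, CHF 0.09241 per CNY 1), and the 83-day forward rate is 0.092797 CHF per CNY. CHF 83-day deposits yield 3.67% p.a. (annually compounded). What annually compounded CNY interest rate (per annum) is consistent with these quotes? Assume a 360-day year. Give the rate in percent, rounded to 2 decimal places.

1.81%

T = 83/360 years.
By CIP, F/S equals the CHF-to-CNY growth ratio: 0.092797/0.09241 = 1.0041879.
The CHF side grows by (1 + 0.0367)^(83/360) = 1.0083444.
So the CNY growth factor = 1.0041392.
r = 1.0041392^(360/83) − 1 = 0.018078 → 1.81%.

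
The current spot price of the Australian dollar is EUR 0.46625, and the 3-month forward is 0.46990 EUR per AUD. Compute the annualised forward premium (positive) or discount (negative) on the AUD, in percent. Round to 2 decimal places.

+3.13%

T = 3/12 years.
Period premium: (0.46990 − 0.46625)/0.46625 = 0.0078284.
Per annum: 0.0078284 / (3/12) = 0.031314 = 3.13%.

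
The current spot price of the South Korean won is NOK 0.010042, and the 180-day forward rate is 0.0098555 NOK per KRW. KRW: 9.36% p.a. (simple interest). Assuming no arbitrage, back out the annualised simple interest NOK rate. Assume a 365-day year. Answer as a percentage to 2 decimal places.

5.42%

T = 180/365 years.
By CIP, F/S equals the NOK-to-KRW growth ratio: 0.0098555/0.010042 = 0.9814280.
The KRW side grows by 1 + 0.0936×180/365 = 1.0461589.
Hence g_NOK = 1.0267296.
r = (1.0267296 − 1)/(180/365) = 0.054202 → 5.42%.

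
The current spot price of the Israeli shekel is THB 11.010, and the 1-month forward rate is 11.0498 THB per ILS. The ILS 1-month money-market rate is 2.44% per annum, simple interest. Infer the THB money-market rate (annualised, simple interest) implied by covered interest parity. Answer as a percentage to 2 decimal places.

T = 1/12 years.
By CIP, F/S equals the THB-to-ILS growth ratio: 11.0498/11.01 = 1.0036149.
ILS growth factor: 1 + 0.0244×1/12 = 1.0020333.
So the THB growth factor = 1.0056556.
r = (1.0056556 − 1)/(1/12) = 0.067867 → 6.79%.

6.79%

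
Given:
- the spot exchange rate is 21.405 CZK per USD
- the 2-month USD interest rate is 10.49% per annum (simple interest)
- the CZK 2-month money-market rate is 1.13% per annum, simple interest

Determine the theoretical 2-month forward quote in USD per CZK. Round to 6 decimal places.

0.047445

T = 2/12 years.
CZK accumulates by 1 + 0.0113×2/12 = 1.0018833.
USD growth factor: 1 + 0.1049×2/12 = 1.0174833.
CIP: F = S · (grow CZK)/(grow USD) = 21.405 × 1.0018833/1.0174833 = 21.07682 CZK per USD.
Quoted the other way: 1/21.07682 = 0.047445 USD per CZK.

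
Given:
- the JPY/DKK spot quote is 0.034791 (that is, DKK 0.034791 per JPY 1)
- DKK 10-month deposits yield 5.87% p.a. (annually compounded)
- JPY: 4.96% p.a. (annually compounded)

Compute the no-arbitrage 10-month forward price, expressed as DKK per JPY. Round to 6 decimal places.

0.035042

T = 10/12 years.
DKK accumulates by (1 + 0.0587)^(10/12) = 1.0486827.
Growth of 1 JPY over T: (1 + 0.0496)^(10/12) = 1.0411657.
So F = 0.034791 × 1.0486827 / 1.0411657 = 0.03504218 (DKK/JPY).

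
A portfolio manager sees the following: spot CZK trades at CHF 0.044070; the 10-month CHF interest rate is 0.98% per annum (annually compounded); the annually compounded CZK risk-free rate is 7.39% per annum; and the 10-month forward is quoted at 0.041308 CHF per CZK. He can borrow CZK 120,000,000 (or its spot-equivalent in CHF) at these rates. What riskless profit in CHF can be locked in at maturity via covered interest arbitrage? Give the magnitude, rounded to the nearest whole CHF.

CHF 71,155

T = 10/12 years.
Keep in CZK, deliver into the forward: 120,000,000·1.061214565·0.041308 = CHF 5,260,398.15.
Swap to CHF now, deposit: 120,000,000·0.044070·1.008160023 = CHF 5,331,553.47.
The quoted forward undervalues CZK, so borrow CZK, convert to CHF at spot, deposit the CHF at 0.98%, and buy CZK forward at 0.041308 to cover the loan.
Profit = 5,331,553.47 − 5,260,398.15 = CHF 71,155.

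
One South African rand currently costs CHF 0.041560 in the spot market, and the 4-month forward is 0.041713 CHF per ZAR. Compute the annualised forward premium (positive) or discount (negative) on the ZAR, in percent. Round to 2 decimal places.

T = 4/12 years.
ZAR trades forward at +0.36814% vs spot over the period.
Annualise by dividing by T: 0.0036814 / (4/12) = 0.011044 → 1.10%.

+1.10%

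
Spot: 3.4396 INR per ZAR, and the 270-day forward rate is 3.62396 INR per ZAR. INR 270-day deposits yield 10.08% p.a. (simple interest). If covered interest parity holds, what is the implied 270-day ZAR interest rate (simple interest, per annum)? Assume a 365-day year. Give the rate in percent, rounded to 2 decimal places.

2.69%

T = 270/365 years.
By CIP, F/S equals the INR-to-ZAR growth ratio: 3.62396/3.4396 = 1.0535993.
INR growth factor: 1 + 0.1008×270/365 = 1.0745644.
So the ZAR growth factor = 1.0198986.
(1.0198986 − 1)/T = 0.026900, i.e. 2.69%.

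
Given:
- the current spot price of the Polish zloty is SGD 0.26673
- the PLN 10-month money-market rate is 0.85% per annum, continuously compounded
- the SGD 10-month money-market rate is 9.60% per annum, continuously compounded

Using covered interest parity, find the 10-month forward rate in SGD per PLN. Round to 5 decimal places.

T = 10/12 years.
Growth of 1 SGD over T: e^(0.0960×10/12) = 1.0832871.
Growth of 1 PLN over T: e^(0.0085×10/12) = 1.0071085.
CIP: F = S · (grow SGD)/(grow PLN) = 0.26673 × 1.0832871/1.0071085 = 0.2869057 SGD per PLN.

0.28691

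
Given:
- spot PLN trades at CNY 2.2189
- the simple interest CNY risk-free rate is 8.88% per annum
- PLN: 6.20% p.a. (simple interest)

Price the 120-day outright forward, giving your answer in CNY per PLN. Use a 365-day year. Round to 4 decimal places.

T = 120/365 years.
CNY growth factor: 1 + 0.0888×120/365 = 1.0291945.
Growth of 1 PLN over T: 1 + 0.0620×120/365 = 1.0203836.
CIP: F = S · (grow CNY)/(grow PLN) = 2.2189 × 1.0291945/1.0203836 = 2.238060 CNY per PLN.

2.2381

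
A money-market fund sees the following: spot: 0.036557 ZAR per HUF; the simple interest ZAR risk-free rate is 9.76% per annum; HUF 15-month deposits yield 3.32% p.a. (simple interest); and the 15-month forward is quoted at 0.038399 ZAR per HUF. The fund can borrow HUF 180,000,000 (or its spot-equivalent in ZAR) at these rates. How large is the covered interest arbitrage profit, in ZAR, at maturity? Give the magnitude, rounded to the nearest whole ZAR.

T = 15/12 years.
Keep in HUF, deliver into the forward: 180,000,000·1.041500·0.038399 = ZAR 7,198,660.53.
Swap to ZAR now, deposit: 180,000,000·0.036557·1.122000 = ZAR 7,383,051.72.
The quoted forward undervalues HUF, so borrow HUF, convert to ZAR at spot, deposit the ZAR at 9.76%, and buy HUF forward at 0.038399 to cover the loan.
The gap between the two covered legs is ZAR 184,391.

ZAR 184,391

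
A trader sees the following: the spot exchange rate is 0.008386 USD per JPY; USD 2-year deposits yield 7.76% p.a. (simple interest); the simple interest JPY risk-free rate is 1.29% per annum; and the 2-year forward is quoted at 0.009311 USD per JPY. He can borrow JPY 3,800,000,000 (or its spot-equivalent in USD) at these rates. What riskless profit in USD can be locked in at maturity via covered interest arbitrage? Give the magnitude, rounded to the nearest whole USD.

T = 2 years.
Invest the JPY and cover forward: 3,800,000,000 × 1.025800 × 0.009311 = USD 36,294,650.44.
Convert at spot and invest in USD: 3,800,000,000 × 0.008386 × 1.155200 = USD 36,812,527.36.
The quoted forward undervalues JPY, so borrow JPY, convert to USD at spot, deposit the USD at 7.76%, and buy JPY forward at 0.009311 to cover the loan.
Profit = 36,812,527.36 − 36,294,650.44 = USD 517,877.

USD 517,877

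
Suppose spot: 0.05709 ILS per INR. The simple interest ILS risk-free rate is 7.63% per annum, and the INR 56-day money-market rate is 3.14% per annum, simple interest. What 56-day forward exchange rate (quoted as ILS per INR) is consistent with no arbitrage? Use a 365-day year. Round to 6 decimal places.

T = 56/365 years.
ILS growth factor: 1 + 0.0763×56/365 = 1.0117063.
INR growth factor: 1 + 0.0314×56/365 = 1.0048175.
So F = 0.05709 × 1.0117063 / 1.0048175 = 0.05748140 (ILS/INR).

0.057481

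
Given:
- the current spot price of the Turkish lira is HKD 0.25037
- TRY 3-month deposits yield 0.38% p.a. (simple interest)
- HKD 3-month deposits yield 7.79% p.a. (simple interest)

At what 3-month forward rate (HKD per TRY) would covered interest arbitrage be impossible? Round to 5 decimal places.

0.25500

T = 3/12 years.
HKD accumulates by 1 + 0.0779×3/12 = 1.019475.
Growth of 1 TRY over T: 1 + 0.0038×3/12 = 1.000950.
Forward (HKD per TRY) = 0.25037 × 1.019475 / 1.000950 = 0.2550037.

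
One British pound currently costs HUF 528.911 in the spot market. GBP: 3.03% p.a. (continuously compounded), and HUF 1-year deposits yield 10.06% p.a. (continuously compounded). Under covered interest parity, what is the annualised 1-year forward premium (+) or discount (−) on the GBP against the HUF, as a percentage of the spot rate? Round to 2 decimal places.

+7.28%

T = 1 year.
F = S · g_HUF/g_GBP = 528.911 × 1.1058342/1.0307637 = 567.431578.
Annualised premium = (F − S)/S × (1/T) = (567.431578 − 528.911)/528.911 ÷ 1 = 7.28%.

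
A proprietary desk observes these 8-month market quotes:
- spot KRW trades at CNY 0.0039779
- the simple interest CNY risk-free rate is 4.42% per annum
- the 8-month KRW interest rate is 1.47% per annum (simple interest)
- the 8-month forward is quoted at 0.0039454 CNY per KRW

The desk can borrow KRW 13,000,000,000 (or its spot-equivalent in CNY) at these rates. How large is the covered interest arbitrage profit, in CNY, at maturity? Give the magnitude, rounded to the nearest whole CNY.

CNY 1,443,657

T = 8/12 years.
Route A — deposit KRW, sell forward: 13,000,000,000 × 1.009800 × 0.0039454 = CNY 51,792,843.96.
Route B — convert at spot, deposit CNY: 13,000,000,000 × 0.0039779 × 1.0294666667 = CNY 53,236,500.90.
The quoted forward undervalues KRW, so borrow KRW, convert to CNY at spot, deposit the CNY at 4.42%, and buy KRW forward at 0.0039454 to cover the loan.
Arbitrage profit = |51,792,843.96 − 53,236,500.90| = CNY 1,443,657.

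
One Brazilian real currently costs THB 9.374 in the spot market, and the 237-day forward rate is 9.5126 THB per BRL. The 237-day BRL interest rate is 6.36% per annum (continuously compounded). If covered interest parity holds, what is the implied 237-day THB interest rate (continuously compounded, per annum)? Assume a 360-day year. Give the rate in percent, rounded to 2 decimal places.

T = 237/360 years.
By CIP, F/S equals the THB-to-BRL growth ratio: 9.5126/9.374 = 1.0147856.
BRL growth factor: e^(0.0636×237/360) = 1.0427589.
That pins the THB growth at 1.0581767.
Take logs: ln 1.0581767 / (237/360) = 0.085895, so 8.59%.

8.59%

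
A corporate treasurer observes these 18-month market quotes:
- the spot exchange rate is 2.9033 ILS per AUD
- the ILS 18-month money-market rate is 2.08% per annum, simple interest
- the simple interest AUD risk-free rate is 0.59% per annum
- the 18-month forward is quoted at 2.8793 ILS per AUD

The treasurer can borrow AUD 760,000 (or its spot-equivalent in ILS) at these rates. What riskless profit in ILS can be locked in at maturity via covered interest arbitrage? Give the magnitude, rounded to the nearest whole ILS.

ILS 67,717

T = 18/12 years.
Route A — deposit AUD, sell forward: 760,000 × 1.008850 × 2.8793 = ILS 2,207,634.17.
Route B — convert at spot, deposit ILS: 760,000 × 2.9033 × 1.031200 = ILS 2,275,351.05.
The quoted forward undervalues AUD, so borrow AUD, convert to ILS at spot, deposit the ILS at 2.08%, and buy AUD forward at 2.8793 to cover the loan.
Arbitrage profit = |2,207,634.17 − 2,275,351.05| = ILS 67,717.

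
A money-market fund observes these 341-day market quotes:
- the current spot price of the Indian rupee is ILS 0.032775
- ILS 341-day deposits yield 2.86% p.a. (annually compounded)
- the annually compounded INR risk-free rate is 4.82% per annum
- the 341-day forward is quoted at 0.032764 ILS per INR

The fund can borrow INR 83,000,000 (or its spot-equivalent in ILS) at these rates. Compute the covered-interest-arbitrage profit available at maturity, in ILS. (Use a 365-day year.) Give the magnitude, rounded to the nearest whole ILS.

ILS 48,735

T = 341/365 years.
Keep in INR, deliver into the forward: 83,000,000·1.044960519·0.032764 = ILS 2,841,678.17.
Swap to ILS now, deposit: 83,000,000·0.032775·1.02669458 = ILS 2,792,942.93.
The quoted forward overvalues INR, so borrow ILS, buy INR at spot, deposit the INR at 4.82%, and sell the proceeds forward at 0.032764.
Arbitrage profit = |2,841,678.17 − 2,792,942.93| = ILS 48,735.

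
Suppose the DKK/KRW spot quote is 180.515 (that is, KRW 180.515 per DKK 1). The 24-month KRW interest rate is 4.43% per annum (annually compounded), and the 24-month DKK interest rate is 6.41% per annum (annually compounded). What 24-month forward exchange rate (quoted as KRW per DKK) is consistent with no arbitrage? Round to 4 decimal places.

173.8597

T = 2 years.
KRW accumulates by (1 + 0.0443)^2 = 1.09056249.
Growth of 1 DKK over T: (1 + 0.0641)^2 = 1.13230881.
CIP: F = S · (grow KRW)/(grow DKK) = 180.515 × 1.09056249/1.13230881 = 173.859716 KRW per DKK.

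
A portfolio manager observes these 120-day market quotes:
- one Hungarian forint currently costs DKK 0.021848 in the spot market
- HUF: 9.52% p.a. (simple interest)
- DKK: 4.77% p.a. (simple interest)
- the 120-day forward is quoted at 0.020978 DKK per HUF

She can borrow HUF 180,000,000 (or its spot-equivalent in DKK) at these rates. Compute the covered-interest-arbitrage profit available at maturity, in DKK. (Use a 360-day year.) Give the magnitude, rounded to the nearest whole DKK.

DKK 99,303

T = 120/360 years.
Invest the HUF and cover forward: 180,000,000 × 1.031733333 × 0.020978 = DKK 3,895,866.33.
Convert at spot and invest in DKK: 180,000,000 × 0.021848 × 1.015900 = DKK 3,995,168.98.
The quoted forward undervalues HUF, so borrow HUF, convert to DKK at spot, deposit the DKK at 4.77%, and buy HUF forward at 0.020978 to cover the loan.
Profit = 3,995,168.98 − 3,895,866.33 = DKK 99,303.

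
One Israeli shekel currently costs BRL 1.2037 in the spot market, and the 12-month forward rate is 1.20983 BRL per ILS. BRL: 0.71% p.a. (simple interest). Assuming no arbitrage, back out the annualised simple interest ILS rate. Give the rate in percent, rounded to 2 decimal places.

T = 1 year.
CIP gives F = S · g_BRL/g_ILS, so g_BRL/g_ILS = 1.20983/1.2037 = 1.0050926.
BRL growth factor: 1 + 0.0071×1 = 1.007100.
Hence g_ILS = 1.0019972.
r = (1.0019972 − 1)/1 = 0.001997 → 0.20%.

0.20%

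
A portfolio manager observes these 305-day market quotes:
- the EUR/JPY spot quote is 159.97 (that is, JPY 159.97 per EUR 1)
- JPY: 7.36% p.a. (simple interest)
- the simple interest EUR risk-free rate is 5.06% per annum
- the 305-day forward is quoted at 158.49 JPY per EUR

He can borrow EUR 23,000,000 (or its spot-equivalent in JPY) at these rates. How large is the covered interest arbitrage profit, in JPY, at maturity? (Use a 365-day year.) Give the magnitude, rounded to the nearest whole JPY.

T = 305/365 years.
Invest the EUR and cover forward: 23,000,000 × 1.042282191781 × 158.49 = JPY 3,799,400,005.23.
Convert at spot and invest in JPY: 23,000,000 × 159.97 × 1.061501369863 = JPY 3,905,592,605.15.
The quoted forward undervalues EUR, so borrow EUR, convert to JPY at spot, deposit the JPY at 7.36%, and buy EUR forward at 158.49 to cover the loan.
The gap between the two covered legs is JPY 106,192,600.

JPY 106,192,600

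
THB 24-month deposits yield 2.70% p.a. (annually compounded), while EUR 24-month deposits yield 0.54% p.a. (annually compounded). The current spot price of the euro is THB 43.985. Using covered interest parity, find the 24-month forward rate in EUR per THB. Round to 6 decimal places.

0.021789

T = 2 years.
THB accumulates by (1 + 0.0270)^2 = 1.054729.
EUR accumulates by (1 + 0.0054)^2 = 1.0108292.
So F = 43.985 × 1.054729 / 1.0108292 = 45.89525 (THB/EUR).
Quoted the other way: 1/45.89525 = 0.021789 EUR per THB.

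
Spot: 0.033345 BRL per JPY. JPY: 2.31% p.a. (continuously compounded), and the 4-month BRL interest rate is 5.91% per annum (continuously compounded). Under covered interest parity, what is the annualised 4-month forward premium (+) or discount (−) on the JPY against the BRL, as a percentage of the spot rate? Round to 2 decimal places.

+3.62%

T = 4/12 years.
F = S · g_BRL/g_JPY = 0.033345 × 1.0198953/1.0077297 = 0.033747550.
(F − S)/S ÷ T = (0.033747550 − 0.033345)/0.033345/(4/12) = 0.036217 → 3.62%.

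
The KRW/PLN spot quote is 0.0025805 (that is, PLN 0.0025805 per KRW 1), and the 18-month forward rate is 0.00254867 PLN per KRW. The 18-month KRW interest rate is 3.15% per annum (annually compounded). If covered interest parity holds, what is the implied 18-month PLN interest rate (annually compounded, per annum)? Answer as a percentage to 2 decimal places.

T = 18/12 years.
F/S = 0.00254867/0.0025805 = 0.9876652 = (growth of PLN) / (growth of KRW).
KRW growth factor: (1 + 0.0315)^(18/12) = 1.0476202.
So the PLN growth factor = 1.034698.
Annualise: 1.034698^(12/18) − 1 = 0.023000 = 2.30%.

2.30%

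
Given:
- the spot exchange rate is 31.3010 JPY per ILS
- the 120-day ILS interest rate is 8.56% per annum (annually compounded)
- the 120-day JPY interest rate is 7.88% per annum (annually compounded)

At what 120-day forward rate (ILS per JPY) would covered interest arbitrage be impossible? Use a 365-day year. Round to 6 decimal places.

T = 120/365 years.
JPY accumulates by (1 + 0.0788)^(120/365) = 1.0252503.
Growth of 1 ILS over T: (1 + 0.0856)^(120/365) = 1.0273704.
CIP: F = S · (grow JPY)/(grow ILS) = 31.301 × 1.0252503/1.0273704 = 31.23641 JPY per ILS.
Invert for ILS per JPY: 1 / 31.23641 = 0.032014.

0.032014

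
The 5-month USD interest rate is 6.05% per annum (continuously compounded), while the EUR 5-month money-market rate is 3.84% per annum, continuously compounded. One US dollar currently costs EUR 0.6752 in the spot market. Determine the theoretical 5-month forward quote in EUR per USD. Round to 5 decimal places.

0.66901

T = 5/12 years.
EUR accumulates by e^(0.0384×5/12) = 1.0161287.
Growth of 1 USD over T: e^(0.0605×5/12) = 1.0255288.
So F = 0.6752 × 1.0161287 / 1.0255288 = 0.6690110 (EUR/USD).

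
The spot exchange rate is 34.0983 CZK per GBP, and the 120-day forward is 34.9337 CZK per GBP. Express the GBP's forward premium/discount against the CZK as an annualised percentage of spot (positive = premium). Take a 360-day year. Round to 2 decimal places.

+7.35%

T = 120/360 years.
Period premium: (34.9337 − 34.0983)/34.0983 = 0.0244998.
×(1/T) gives 7.35% p.a.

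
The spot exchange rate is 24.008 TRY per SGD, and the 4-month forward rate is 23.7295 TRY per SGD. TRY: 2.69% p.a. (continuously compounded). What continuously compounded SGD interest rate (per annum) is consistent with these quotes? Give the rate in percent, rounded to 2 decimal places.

6.19%

T = 4/12 years.
F/S = 23.7295/24.008 = 0.9883997 = (growth of TRY) / (growth of SGD).
TRY growth factor: e^(0.0269×4/12) = 1.009007.
That pins the SGD growth at 1.0208492.
r = ln(1.0208492)/(4/12) = 0.061904 → 6.19%.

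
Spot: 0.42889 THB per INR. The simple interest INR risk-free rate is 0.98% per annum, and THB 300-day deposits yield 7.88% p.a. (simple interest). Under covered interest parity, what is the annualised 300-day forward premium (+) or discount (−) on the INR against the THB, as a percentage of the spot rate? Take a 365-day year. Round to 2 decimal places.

+6.84%

T = 300/365 years.
No-arbitrage forward: 0.42889 × 1.0647671 / 1.0080548 = 0.45301898 THB/INR.
Annualised premium = (F − S)/S × (1/T) = (0.45301898 − 0.42889)/0.42889 ÷ (300/365) = 6.84%.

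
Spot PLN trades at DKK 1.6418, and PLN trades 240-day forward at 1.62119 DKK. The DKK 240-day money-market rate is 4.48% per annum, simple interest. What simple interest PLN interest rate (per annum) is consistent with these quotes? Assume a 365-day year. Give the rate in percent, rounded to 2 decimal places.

6.47%

T = 240/365 years.
CIP gives F = S · g_DKK/g_PLN, so g_DKK/g_PLN = 1.62119/1.6418 = 0.9874467.
The DKK side grows by 1 + 0.0448×240/365 = 1.0294575.
That pins the PLN growth at 1.0425449.
r = (1.0425449 − 1)/(240/365) = 0.064704 → 6.47%.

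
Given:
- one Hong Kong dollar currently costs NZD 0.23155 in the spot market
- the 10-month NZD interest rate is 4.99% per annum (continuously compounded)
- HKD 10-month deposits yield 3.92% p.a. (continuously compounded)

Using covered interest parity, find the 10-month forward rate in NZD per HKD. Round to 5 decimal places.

T = 10/12 years.
Growth of 1 NZD over T: e^(0.0499×10/12) = 1.042460.
HKD growth factor: e^(0.0392×10/12) = 1.0332061.
Forward (NZD per HKD) = 0.23155 × 1.042460 / 1.0332061 = 0.2336239.

0.23362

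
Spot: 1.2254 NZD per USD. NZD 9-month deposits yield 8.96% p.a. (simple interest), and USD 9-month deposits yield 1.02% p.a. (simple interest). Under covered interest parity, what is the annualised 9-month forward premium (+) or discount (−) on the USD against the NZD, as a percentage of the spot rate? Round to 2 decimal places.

+7.88%

T = 9/12 years.
F = S · g_NZD/g_USD = 1.2254 × 1.067200/1.007650 = 1.2978186.
Annualised premium = (F − S)/S × (1/T) = (1.2978186 − 1.2254)/1.2254 ÷ (9/12) = 7.88%.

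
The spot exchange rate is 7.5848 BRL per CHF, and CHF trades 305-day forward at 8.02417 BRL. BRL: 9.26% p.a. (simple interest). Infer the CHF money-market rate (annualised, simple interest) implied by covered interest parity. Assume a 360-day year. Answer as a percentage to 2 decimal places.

2.29%

T = 305/360 years.
F/S = 8.02417/7.5848 = 1.0579277 = (growth of BRL) / (growth of CHF).
The BRL side grows by 1 + 0.0926×305/360 = 1.0784528.
That pins the CHF growth at 1.0194012.
(1.0194012 − 1)/T = 0.022900, i.e. 2.29%.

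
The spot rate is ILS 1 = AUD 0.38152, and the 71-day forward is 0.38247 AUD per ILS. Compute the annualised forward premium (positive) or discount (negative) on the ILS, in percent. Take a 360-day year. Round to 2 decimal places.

T = 71/360 years.
(F − S)/S = (0.38247 − 0.38152)/0.38152 = 0.0024900.
×(1/T) gives 1.26% p.a.

+1.26%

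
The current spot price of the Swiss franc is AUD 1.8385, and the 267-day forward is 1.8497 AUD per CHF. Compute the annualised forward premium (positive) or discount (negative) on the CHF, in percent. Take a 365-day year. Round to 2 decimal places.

+0.83%

T = 267/365 years.
Period premium: (1.8497 − 1.8385)/1.8385 = 0.0060919.
Per annum: 0.0060919 / (267/365) = 0.008328 = 0.83%.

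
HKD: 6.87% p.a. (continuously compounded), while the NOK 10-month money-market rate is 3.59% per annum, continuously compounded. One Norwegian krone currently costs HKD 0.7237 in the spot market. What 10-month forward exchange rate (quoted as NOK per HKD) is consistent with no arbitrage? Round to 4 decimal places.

1.3445

T = 10/12 years.
Growth of 1 HKD over T: e^(0.0687×10/12) = 1.0589205.
NOK accumulates by e^(0.0359×10/12) = 1.0303687.
CIP: F = S · (grow HKD)/(grow NOK) = 0.7237 × 1.0589205/1.0303687 = 0.7437539 HKD per NOK.
Quoted the other way: 1/0.7437539 = 1.3445 NOK per HKD.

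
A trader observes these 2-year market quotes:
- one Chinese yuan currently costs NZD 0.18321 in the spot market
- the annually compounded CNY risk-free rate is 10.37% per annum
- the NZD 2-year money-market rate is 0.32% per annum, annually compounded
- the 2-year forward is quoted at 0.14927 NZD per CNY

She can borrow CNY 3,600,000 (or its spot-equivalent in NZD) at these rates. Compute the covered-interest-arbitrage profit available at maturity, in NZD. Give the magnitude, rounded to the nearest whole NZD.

NZD 9,182

T = 2 years.
Invest the CNY and cover forward: 3,600,000 × 1.21815369 × 0.14927 = NZD 654,601.68.
Convert at spot and invest in NZD: 3,600,000 × 0.18321 × 1.00641024 = NZD 663,783.91.
The quoted forward undervalues CNY, so borrow CNY, convert to NZD at spot, deposit the NZD at 0.32%, and buy CNY forward at 0.14927 to cover the loan.
The gap between the two covered legs is NZD 9,182.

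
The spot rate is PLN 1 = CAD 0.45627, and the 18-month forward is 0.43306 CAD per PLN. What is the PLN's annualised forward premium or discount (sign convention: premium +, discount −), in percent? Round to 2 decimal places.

T = 18/12 years.
(F − S)/S = (0.43306 − 0.45627)/0.45627 = -0.0508690.
Per annum: -0.0508690 / (18/12) = -0.033913 = -3.39%.

-3.39%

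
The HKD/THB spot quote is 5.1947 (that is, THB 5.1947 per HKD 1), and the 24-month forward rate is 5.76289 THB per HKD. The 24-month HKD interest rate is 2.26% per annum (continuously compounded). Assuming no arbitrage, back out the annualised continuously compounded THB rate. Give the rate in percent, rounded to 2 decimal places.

7.45%

T = 2 years.
F/S = 5.76289/5.1947 = 1.1093788 = (growth of THB) / (growth of HKD).
The HKD side grows by e^(0.0226×2) = 1.0462371.
That pins the THB growth at 1.1606733.
Take logs: ln 1.1606733 / 2 = 0.074500, so 7.45%.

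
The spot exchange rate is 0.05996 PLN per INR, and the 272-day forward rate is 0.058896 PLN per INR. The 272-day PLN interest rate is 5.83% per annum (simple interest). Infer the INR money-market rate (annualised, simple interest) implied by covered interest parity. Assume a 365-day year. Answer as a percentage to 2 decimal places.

8.36%

T = 272/365 years.
By CIP, F/S equals the PLN-to-INR growth ratio: 0.058896/0.05996 = 0.9822548.
The PLN side grows by 1 + 0.0583×272/365 = 1.0434455.
That pins the INR growth at 1.0622962.
(1.0622962 − 1)/T = 0.083596, i.e. 8.36%.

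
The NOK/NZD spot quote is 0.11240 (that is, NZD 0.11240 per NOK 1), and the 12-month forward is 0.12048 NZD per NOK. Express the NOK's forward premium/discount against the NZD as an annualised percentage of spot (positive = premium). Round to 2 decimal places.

T = 1 year.
NOK trades forward at +7.18861% vs spot over the period.
×(1/T) gives 7.19% p.a.

+7.19%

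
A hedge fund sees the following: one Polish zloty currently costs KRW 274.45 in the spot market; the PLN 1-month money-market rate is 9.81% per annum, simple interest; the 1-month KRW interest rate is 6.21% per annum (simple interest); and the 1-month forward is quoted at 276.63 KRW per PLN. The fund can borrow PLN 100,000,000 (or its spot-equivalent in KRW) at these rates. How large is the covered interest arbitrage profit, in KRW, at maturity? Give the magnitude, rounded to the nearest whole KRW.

KRW 302,117,150

T = 1/12 years.
Keep in PLN, deliver into the forward: 100,000,000·1.008175·276.63 = KRW 27,889,145,025.00.
Swap to KRW now, deposit: 100,000,000·274.45·1.005175 = KRW 27,587,027,875.00.
The quoted forward overvalues PLN, so borrow KRW, buy PLN at spot, deposit the PLN at 9.81%, and sell the proceeds forward at 276.63.
Profit = 27,889,145,025.00 − 27,587,027,875.00 = KRW 302,117,150.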